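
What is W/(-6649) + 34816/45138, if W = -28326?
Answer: 755035286/150061281 ≈ 5.0315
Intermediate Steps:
W/(-6649) + 34816/45138 = -28326/(-6649) + 34816/45138 = -28326*(-1/6649) + 34816*(1/45138) = 28326/6649 + 17408/22569 = 755035286/150061281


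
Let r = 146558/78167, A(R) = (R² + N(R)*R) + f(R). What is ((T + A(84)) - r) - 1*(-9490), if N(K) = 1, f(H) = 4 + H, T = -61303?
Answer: -3485222253/78167 ≈ -44587.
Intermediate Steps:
A(R) = 4 + R² + 2*R (A(R) = (R² + 1*R) + (4 + R) = (R² + R) + (4 + R) = (R + R²) + (4 + R) = 4 + R² + 2*R)
r = 146558/78167 (r = 146558*(1/78167) = 146558/78167 ≈ 1.8749)
((T + A(84)) - r) - 1*(-9490) = ((-61303 + (4 + 84² + 2*84)) - 1*146558/78167) - 1*(-9490) = ((-61303 + (4 + 7056 + 168)) - 146558/78167) + 9490 = ((-61303 + 7228) - 146558/78167) + 9490 = (-54075 - 146558/78167) + 9490 = -4227027083/78167 + 9490 = -3485222253/78167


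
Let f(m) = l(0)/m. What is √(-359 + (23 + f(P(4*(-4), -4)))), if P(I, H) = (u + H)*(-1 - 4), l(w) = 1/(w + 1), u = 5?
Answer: 41*I*√5/5 ≈ 18.336*I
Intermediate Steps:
l(w) = 1/(1 + w)
P(I, H) = -25 - 5*H (P(I, H) = (5 + H)*(-1 - 4) = (5 + H)*(-5) = -25 - 5*H)
f(m) = 1/m (f(m) = 1/((1 + 0)*m) = 1/(1*m) = 1/m)
√(-359 + (23 + f(P(4*(-4), -4)))) = √(-359 + (23 + 1/(-25 - 5*(-4)))) = √(-359 + (23 + 1/(-25 + 20))) = √(-359 + (23 + 1/(-5))) = √(-359 + (23 - ⅕)) = √(-359 + 114/5) = √(-1681/5) = 41*I*√5/5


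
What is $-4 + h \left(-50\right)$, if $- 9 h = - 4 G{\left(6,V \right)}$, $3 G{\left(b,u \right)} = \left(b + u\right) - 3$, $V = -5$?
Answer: $\frac{292}{27} \approx 10.815$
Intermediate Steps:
$G{\left(b,u \right)} = -1 + \frac{b}{3} + \frac{u}{3}$ ($G{\left(b,u \right)} = \frac{\left(b + u\right) - 3}{3} = \frac{-3 + b + u}{3} = -1 + \frac{b}{3} + \frac{u}{3}$)
$h = - \frac{8}{27}$ ($h = - \frac{\left(-4\right) \left(-1 + \frac{1}{3} \cdot 6 + \frac{1}{3} \left(-5\right)\right)}{9} = - \frac{\left(-4\right) \left(-1 + 2 - \frac{5}{3}\right)}{9} = - \frac{\left(-4\right) \left(- \frac{2}{3}\right)}{9} = \left(- \frac{1}{9}\right) \frac{8}{3} = - \frac{8}{27} \approx -0.2963$)
$-4 + h \left(-50\right) = -4 - - \frac{400}{27} = -4 + \frac{400}{27} = \frac{292}{27}$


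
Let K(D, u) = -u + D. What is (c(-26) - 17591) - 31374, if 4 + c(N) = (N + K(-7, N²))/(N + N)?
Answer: -2545679/52 ≈ -48955.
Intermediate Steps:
K(D, u) = D - u
c(N) = -4 + (-7 + N - N²)/(2*N) (c(N) = -4 + (N + (-7 - N²))/(N + N) = -4 + (-7 + N - N²)/((2*N)) = -4 + (-7 + N - N²)*(1/(2*N)) = -4 + (-7 + N - N²)/(2*N))
(c(-26) - 17591) - 31374 = ((½)*(-7 - 1*(-26)² - 7*(-26))/(-26) - 17591) - 31374 = ((½)*(-1/26)*(-7 - 1*676 + 182) - 17591) - 31374 = ((½)*(-1/26)*(-7 - 676 + 182) - 17591) - 31374 = ((½)*(-1/26)*(-501) - 17591) - 31374 = (501/52 - 17591) - 31374 = -914231/52 - 31374 = -2545679/52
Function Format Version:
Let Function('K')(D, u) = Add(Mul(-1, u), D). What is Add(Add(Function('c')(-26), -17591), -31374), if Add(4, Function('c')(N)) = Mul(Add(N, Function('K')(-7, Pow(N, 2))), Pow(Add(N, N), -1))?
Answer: Rational(-2545679, 52) ≈ -48955.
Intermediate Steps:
Function('K')(D, u) = Add(D, Mul(-1, u))
Function('c')(N) = Add(-4, Mul(Rational(1, 2), Pow(N, -1), Add(-7, N, Mul(-1, Pow(N, 2))))) (Function('c')(N) = Add(-4, Mul(Add(N, Add(-7, Mul(-1, Pow(N, 2)))), Pow(Add(N, N), -1))) = Add(-4, Mul(Add(-7, N, Mul(-1, Pow(N, 2))), Pow(Mul(2, N), -1))) = Add(-4, Mul(Add(-7, N, Mul(-1, Pow(N, 2))), Mul(Rational(1, 2), Pow(N, -1)))) = Add(-4, Mul(Rational(1, 2), Pow(N, -1), Add(-7, N, Mul(-1, Pow(N, 2))))))
Add(Add(Function('c')(-26), -17591), -31374) = Add(Add(Mul(Rational(1, 2), Pow(-26, -1), Add(-7, Mul(-1, Pow(-26, 2)), Mul(-7, -26))), -17591), -31374) = Add(Add(Mul(Rational(1, 2), Rational(-1, 26), Add(-7, Mul(-1, 676), 182)), -17591), -31374) = Add(Add(Mul(Rational(1, 2), Rational(-1, 26), Add(-7, -676, 182)), -17591), -31374) = Add(Add(Mul(Rational(1, 2), Rational(-1, 26), -501), -17591), -31374) = Add(Add(Rational(501, 52), -17591), -31374) = Add(Rational(-914231, 52), -31374) = Rational(-2545679, 52)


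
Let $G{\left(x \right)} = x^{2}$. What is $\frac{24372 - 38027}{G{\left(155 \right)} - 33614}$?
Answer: $\frac{13655}{9589} \approx 1.424$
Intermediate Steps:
$\frac{24372 - 38027}{G{\left(155 \right)} - 33614} = \frac{24372 - 38027}{155^{2} - 33614} = - \frac{13655}{24025 - 33614} = - \frac{13655}{-9589} = \left(-13655\right) \left(- \frac{1}{9589}\right) = \frac{13655}{9589}$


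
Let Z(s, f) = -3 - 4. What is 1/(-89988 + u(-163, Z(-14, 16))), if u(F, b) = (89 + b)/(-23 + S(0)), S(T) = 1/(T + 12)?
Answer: -275/24747684 ≈ -1.1112e-5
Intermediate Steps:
S(T) = 1/(12 + T)
Z(s, f) = -7
u(F, b) = -1068/275 - 12*b/275 (u(F, b) = (89 + b)/(-23 + 1/(12 + 0)) = (89 + b)/(-23 + 1/12) = (89 + b)/(-275/12) = (89 + b)*(-12/275) = -1068/275 - 12*b/275)
1/(-89988 + u(-163, Z(-14, 16))) = 1/(-89988 + (-1068/275 - 12/275*(-7))) = 1/(-89988 + (-1068/275 + 84/275)) = 1/(-89988 - 984/275) = 1/(-24747684/275) = -275/24747684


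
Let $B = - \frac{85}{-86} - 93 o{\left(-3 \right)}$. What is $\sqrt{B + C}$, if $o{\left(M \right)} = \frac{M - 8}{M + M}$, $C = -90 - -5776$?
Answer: $\frac{7 \sqrt{208163}}{43} \approx 74.273$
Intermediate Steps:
$C = 5686$ ($C = -90 + 5776 = 5686$)
$o{\left(M \right)} = \frac{-8 + M}{2 M}$
$B = - \frac{7289}{43}$ ($B = - \frac{85}{-86} - 93 \frac{-8 - 3}{2 \left(-3\right)} = \left(-85\right) \left(- \frac{1}{86}\right) - 93 \cdot \frac{1}{2} \left(- \frac{1}{3}\right) \left(-11\right) = \frac{85}{86} - \frac{341}{2} = - \frac{7289}{43} \approx -169.51$)
$\sqrt{B + C} = \sqrt{- \frac{7289}{43} + 5686} = \sqrt{\frac{237209}{43}} = \frac{7 \sqrt{208163}}{43}$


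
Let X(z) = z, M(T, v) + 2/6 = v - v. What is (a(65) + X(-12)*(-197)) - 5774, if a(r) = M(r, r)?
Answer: -10231/3 ≈ -3410.3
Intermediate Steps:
M(T, v) = -⅓ (M(T, v) = -⅓ + (v - v) = -⅓ + 0 = -⅓)
a(r) = -⅓
(a(65) + X(-12)*(-197)) - 5774 = (-⅓ - 12*(-197)) - 5774 = (-⅓ + 2364) - 5774 = 7091/3 - 5774 = -10231/3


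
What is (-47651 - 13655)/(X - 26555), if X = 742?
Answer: 61306/25813 ≈ 2.3750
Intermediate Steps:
(-47651 - 13655)/(X - 26555) = (-47651 - 13655)/(742 - 26555) = -61306/(-25813) = -61306*(-1/25813) = 61306/25813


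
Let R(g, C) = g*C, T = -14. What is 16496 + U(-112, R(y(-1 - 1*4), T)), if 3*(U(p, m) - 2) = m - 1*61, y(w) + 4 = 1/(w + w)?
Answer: 82484/5 ≈ 16497.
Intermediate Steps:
y(w) = -4 + 1/(2*w) (y(w) = -4 + 1/(w + w) = -4 + 1/(2*w))
R(g, C) = C*g
U(p, m) = -55/3 + m/3 (U(p, m) = 2 + (m - 1*61)/3 = 2 + (m - 61)/3 = 2 + (-61 + m)/3 = 2 + (-61/3 + m/3) = -55/3 + m/3)
16496 + U(-112, R(y(-1 - 1*4), T)) = 16496 + (-55/3 + (-14*(-4 + 1/(2*(-1 - 1*4))))/3) = 16496 + (-55/3 + (-14*(-4 + 1/(2*(-1 - 4))))/3) = 16496 + (-55/3 + (-14*(-4 + (½)/(-5)))/3) = 16496 + (-55/3 + (-14*(-4 + (½)*(-⅕)))/3) = 16496 + (-55/3 + (-14*(-4 - ⅒))/3) = 16496 + (-55/3 + (-14*(-41/10))/3) = 16496 + (-55/3 + (⅓)*(287/5)) = 16496 + (-55/3 + 287/15) = 16496 + ⅘ = 82484/5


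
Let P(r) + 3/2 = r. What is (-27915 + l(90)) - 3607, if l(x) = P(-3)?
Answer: -63053/2 ≈ -31527.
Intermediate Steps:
P(r) = -3/2 + r
l(x) = -9/2 (l(x) = -3/2 - 3 = -9/2)
(-27915 + l(90)) - 3607 = (-27915 - 9/2) - 3607 = -55839/2 - 3607 = -63053/2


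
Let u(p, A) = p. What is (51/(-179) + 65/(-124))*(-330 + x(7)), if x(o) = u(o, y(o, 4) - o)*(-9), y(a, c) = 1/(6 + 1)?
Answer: 7057887/22196 ≈ 317.98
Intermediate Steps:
y(a, c) = ⅐ (y(a, c) = 1/7 = ⅐)
x(o) = -9*o (x(o) = o*(-9) = -9*o)
(51/(-179) + 65/(-124))*(-330 + x(7)) = (51/(-179) + 65/(-124))*(-330 - 9*7) = (51*(-1/179) + 65*(-1/124))*(-330 - 63) = (-51/179 - 65/124)*(-393) = -17959/22196*(-393) = 7057887/22196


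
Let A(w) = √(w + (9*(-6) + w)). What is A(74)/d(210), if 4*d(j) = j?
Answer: 2*√94/105 ≈ 0.18467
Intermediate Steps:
d(j) = j/4
A(w) = √(-54 + 2*w) (A(w) = √(w + (-54 + w)) = √(-54 + 2*w))
A(74)/d(210) = √(-54 + 2*74)/(((¼)*210)) = √(-54 + 148)/(105/2) = √94*(2/105) = 2*√94/105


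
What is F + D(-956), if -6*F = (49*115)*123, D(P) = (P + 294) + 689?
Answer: -230981/2 ≈ -1.1549e+5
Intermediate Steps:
D(P) = 983 + P (D(P) = (294 + P) + 689 = 983 + P)
F = -231035/2 (F = -49*115*123/6 = -5635*123/6 = -⅙*693105 = -231035/2 ≈ -1.1552e+5)
F + D(-956) = -231035/2 + (983 - 956) = -231035/2 + 27 = -230981/2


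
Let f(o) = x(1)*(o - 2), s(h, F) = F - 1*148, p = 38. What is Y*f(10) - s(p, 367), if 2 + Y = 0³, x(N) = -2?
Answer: -187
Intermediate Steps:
s(h, F) = -148 + F (s(h, F) = F - 148 = -148 + F)
Y = -2 (Y = -2 + 0³ = -2 + 0 = -2)
f(o) = 4 - 2*o (f(o) = -2*(o - 2) = -2*(-2 + o) = 4 - 2*o)
Y*f(10) - s(p, 367) = -2*(4 - 2*10) - (-148 + 367) = -2*(4 - 20) - 1*219 = -2*(-16) - 219 = 32 - 219 = -187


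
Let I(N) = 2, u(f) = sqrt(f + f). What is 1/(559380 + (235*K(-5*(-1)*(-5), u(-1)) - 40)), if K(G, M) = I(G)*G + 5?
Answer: 1/548765 ≈ 1.8223e-6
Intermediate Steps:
u(f) = sqrt(2)*sqrt(f) (u(f) = sqrt(2*f) = sqrt(2)*sqrt(f))
K(G, M) = 5 + 2*G (K(G, M) = 2*G + 5 = 5 + 2*G)
1/(559380 + (235*K(-5*(-1)*(-5), u(-1)) - 40)) = 1/(559380 + (235*(5 + 2*(-5*(-1)*(-5))) - 40)) = 1/(559380 + (235*(5 + 2*(5*(-5))) - 40)) = 1/(559380 + (235*(5 + 2*(-25)) - 40)) = 1/(559380 + (235*(5 - 50) - 40)) = 1/(559380 + (235*(-45) - 40)) = 1/(559380 + (-10575 - 40)) = 1/(559380 - 10615) = 1/548765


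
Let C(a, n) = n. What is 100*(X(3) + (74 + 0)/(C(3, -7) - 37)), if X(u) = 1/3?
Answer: -4450/33 ≈ -134.85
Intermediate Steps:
X(u) = 1/3
100*(X(3) + (74 + 0)/(C(3, -7) - 37)) = 100*(1/3 + (74 + 0)/(-7 - 37)) = 100*(1/3 + 74/(-44)) = 100*(1/3 + 74*(-1/44)) = 100*(1/3 - 37/22) = 100*(-89/66) = -4450/33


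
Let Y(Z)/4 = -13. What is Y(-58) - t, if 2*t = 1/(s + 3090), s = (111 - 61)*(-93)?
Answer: -162239/3120 ≈ -52.000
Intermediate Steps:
Y(Z) = -52 (Y(Z) = 4*(-13) = -52)
s = -4650 (s = 50*(-93) = -4650)
t = -1/3120 (t = 1/(2*(-4650 + 3090)) = (½)/(-1560) = (½)*(-1/1560) = -1/3120 ≈ -0.00032051)
Y(-58) - t = -52 - 1*(-1/3120) = -52 + 1/3120 = -162239/3120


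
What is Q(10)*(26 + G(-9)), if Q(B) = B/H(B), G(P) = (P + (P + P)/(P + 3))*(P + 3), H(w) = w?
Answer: 62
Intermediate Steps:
G(P) = (3 + P)*(P + 2*P/(3 + P)) (G(P) = (P + (2*P)/(3 + P))*(3 + P) = (P + 2*P/(3 + P))*(3 + P) = (3 + P)*(P + 2*P/(3 + P)))
Q(B) = 1 (Q(B) = B/B = 1)
Q(10)*(26 + G(-9)) = 1*(26 - 9*(5 - 9)) = 1*(26 - 9*(-4)) = 1*(26 + 36) = 1*62 = 62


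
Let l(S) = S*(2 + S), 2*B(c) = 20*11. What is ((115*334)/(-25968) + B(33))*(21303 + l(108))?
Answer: 15585336135/4328 ≈ 3.6010e+6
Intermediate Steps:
B(c) = 110 (B(c) = (20*11)/2 = (1/2)*220 = 110)
((115*334)/(-25968) + B(33))*(21303 + l(108)) = ((115*334)/(-25968) + 110)*(21303 + 108*(2 + 108)) = (38410*(-1/25968) + 110)*(21303 + 108*110) = (-19205/12984 + 110)*(21303 + 11880) = (1409035/12984)*33183 = 15585336135/4328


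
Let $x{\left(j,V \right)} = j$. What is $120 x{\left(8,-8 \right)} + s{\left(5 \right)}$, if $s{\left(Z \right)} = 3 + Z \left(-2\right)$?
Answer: $953$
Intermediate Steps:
$s{\left(Z \right)} = 3 - 2 Z$
$120 x{\left(8,-8 \right)} + s{\left(5 \right)} = 120 \cdot 8 + \left(3 - 10\right) = 960 + \left(3 - 10\right) = 960 - 7 = 953$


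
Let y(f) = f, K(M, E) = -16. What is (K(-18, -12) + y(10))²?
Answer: 36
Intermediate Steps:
(K(-18, -12) + y(10))² = (-16 + 10)² = (-6)² = 36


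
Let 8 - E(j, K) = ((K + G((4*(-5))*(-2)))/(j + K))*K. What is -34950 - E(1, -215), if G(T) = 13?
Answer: -3762221/107 ≈ -35161.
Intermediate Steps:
E(j, K) = 8 - K*(13 + K)/(K + j) (E(j, K) = 8 - (K + 13)/(j + K)*K = 8 - (13 + K)/(K + j)*K = 8 - K*(13 + K)/(K + j))
-34950 - E(1, -215) = -34950 - (-1*(-215)**2 - 5*(-215) + 8*1)/(-215 + 1) = -34950 - (-1*46225 + 1075 + 8)/(-214) = -34950 - (-1)*(-46225 + 1075 + 8)/214 = -34950 - (-1)*(-45142)/214 = -34950 - 1*22571/107 = -34950 - 22571/107 = -3762221/107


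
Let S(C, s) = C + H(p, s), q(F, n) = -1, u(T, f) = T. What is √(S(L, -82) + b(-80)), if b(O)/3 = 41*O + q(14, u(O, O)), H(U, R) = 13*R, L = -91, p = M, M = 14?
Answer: 10*I*√110 ≈ 104.88*I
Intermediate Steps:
p = 14
b(O) = -3 + 123*O (b(O) = 3*(41*O - 1) = 3*(-1 + 41*O) = -3 + 123*O)
S(C, s) = C + 13*s
√(S(L, -82) + b(-80)) = √((-91 + 13*(-82)) + (-3 + 123*(-80))) = √((-91 - 1066) + (-3 - 9840)) = √(-1157 - 9843) = √(-11000) = 10*I*√110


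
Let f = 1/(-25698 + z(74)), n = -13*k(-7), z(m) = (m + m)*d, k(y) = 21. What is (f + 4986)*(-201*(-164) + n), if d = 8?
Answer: 235042142169/1442 ≈ 1.6300e+8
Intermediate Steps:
z(m) = 16*m (z(m) = (m + m)*8 = (2*m)*8 = 16*m)
n = -273 (n = -13*21 = -273)
f = -1/24514 (f = 1/(-25698 + 16*74) = 1/(-25698 + 1184) = 1/(-24514) = -1/24514 ≈ -4.0793e-5)
(f + 4986)*(-201*(-164) + n) = (-1/24514 + 4986)*(-201*(-164) - 273) = 122226803*(32964 - 273)/24514 = (122226803/24514)*32691 = 235042142169/1442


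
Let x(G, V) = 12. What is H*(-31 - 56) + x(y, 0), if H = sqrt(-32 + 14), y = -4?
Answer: 12 - 261*I*sqrt(2) ≈ 12.0 - 369.11*I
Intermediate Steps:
H = 3*I*sqrt(2) (H = sqrt(-18) = 3*I*sqrt(2) ≈ 4.2426*I)
H*(-31 - 56) + x(y, 0) = (3*I*sqrt(2))*(-31 - 56) + 12 = (3*I*sqrt(2))*(-87) + 12 = -261*I*sqrt(2) + 12 = 12 - 261*I*sqrt(2)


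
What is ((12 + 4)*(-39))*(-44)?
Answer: 27456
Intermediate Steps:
((12 + 4)*(-39))*(-44) = (16*(-39))*(-44) = -624*(-44) = 27456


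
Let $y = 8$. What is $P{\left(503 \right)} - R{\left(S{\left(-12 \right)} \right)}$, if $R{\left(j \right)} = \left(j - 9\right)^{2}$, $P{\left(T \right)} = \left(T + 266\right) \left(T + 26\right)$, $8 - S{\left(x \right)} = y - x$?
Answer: $406360$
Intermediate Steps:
$S{\left(x \right)} = x$ ($S{\left(x \right)} = 8 - \left(8 - x\right) = 8 + \left(-8 + x\right) = x$)
$P{\left(T \right)} = \left(26 + T\right) \left(266 + T\right)$ ($P{\left(T \right)} = \left(266 + T\right) \left(26 + T\right) = \left(26 + T\right) \left(266 + T\right)$)
$R{\left(j \right)} = \left(-9 + j\right)^{2}$
$P{\left(503 \right)} - R{\left(S{\left(-12 \right)} \right)} = \left(6916 + 503^{2} + 292 \cdot 503\right) - \left(-9 - 12\right)^{2} = \left(6916 + 253009 + 146876\right) - \left(-21\right)^{2} = 406801 - 441 = 406360$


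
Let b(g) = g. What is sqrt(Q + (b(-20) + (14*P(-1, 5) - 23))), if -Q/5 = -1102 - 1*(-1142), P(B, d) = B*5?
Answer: I*sqrt(313) ≈ 17.692*I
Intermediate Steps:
P(B, d) = 5*B
Q = -200 (Q = -5*(-1102 - 1*(-1142)) = -5*(-1102 + 1142) = -5*40 = -200)
sqrt(Q + (b(-20) + (14*P(-1, 5) - 23))) = sqrt(-200 + (-20 + (14*(5*(-1)) - 23))) = sqrt(-200 + (-20 + (14*(-5) - 23))) = sqrt(-200 + (-20 + (-70 - 23))) = sqrt(-200 + (-20 - 93)) = sqrt(-200 - 113) = sqrt(-313) = I*sqrt(313)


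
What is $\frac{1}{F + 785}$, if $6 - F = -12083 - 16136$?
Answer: $\frac{1}{29010} \approx 3.4471 \cdot 10^{-5}$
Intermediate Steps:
$F = 28225$ ($F = 6 - \left(-12083 - 16136\right) = 6 - -28219 = 6 + 28219 = 28225$)
$\frac{1}{F + 785} = \frac{1}{28225 + 785} = \frac{1}{29010}$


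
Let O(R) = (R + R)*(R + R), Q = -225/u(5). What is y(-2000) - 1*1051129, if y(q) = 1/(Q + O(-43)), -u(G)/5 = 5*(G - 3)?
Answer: -15557760327/14801 ≈ -1.0511e+6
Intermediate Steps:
u(G) = 75 - 25*G (u(G) = -25*(G - 3) = -25*(-3 + G) = -5*(-15 + 5*G) = 75 - 25*G)
Q = 9/2 (Q = -225/(75 - 25*5) = -225/(75 - 125) = -225/(-50) = -225*(-1/50) = 9/2 ≈ 4.5000)
O(R) = 4*R**2 (O(R) = (2*R)*(2*R) = 4*R**2)
y(q) = 2/14801 (y(q) = 1/(9/2 + 4*(-43)**2) = 1/(9/2 + 4*1849) = 1/(9/2 + 7396) = 1/(14801/2) = 2/14801)
y(-2000) - 1*1051129 = 2/14801 - 1*1051129 = 2/14801 - 1051129 = -15557760327/14801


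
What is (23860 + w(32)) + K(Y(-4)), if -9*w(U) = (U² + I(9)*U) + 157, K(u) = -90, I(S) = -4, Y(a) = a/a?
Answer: 23653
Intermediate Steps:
Y(a) = 1
w(U) = -157/9 - U²/9 + 4*U/9 (w(U) = -((U² - 4*U) + 157)/9 = -(157 + U² - 4*U)/9 = -157/9 - U²/9 + 4*U/9)
(23860 + w(32)) + K(Y(-4)) = (23860 + (-157/9 - ⅑*32² + (4/9)*32)) - 90 = (23860 + (-157/9 - ⅑*1024 + 128/9)) - 90 = (23860 + (-157/9 - 1024/9 + 128/9)) - 90 = (23860 - 117) - 90 = 23743 - 90 = 23653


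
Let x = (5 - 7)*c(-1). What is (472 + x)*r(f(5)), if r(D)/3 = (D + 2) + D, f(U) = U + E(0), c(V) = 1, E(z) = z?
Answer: 16920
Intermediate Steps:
f(U) = U (f(U) = U + 0 = U)
r(D) = 6 + 6*D (r(D) = 3*((D + 2) + D) = 3*((2 + D) + D) = 3*(2 + 2*D) = 6 + 6*D)
x = -2 (x = (5 - 7)*1 = -2*1 = -2)
(472 + x)*r(f(5)) = (472 - 2)*(6 + 6*5) = 470*(6 + 30) = 470*36 = 16920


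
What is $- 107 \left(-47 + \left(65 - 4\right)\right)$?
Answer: $-1498$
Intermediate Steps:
$- 107 \left(-47 + \left(65 - 4\right)\right) = - 107 \left(-47 + 61\right) = \left(-107\right) 14 = -1498$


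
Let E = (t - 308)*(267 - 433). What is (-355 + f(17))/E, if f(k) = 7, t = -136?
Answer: -29/6142 ≈ -0.0047216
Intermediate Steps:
E = 73704 (E = (-136 - 308)*(267 - 433) = -444*(-166) = 73704)
(-355 + f(17))/E = (-355 + 7)/73704 = -348*1/73704 = -29/6142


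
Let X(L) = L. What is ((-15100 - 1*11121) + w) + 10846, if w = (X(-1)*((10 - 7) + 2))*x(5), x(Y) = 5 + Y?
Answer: -15425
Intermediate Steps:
w = -50 (w = (-((10 - 7) + 2))*(5 + 5) = -(3 + 2)*10 = -1*5*10 = -5*10 = -50)
((-15100 - 1*11121) + w) + 10846 = ((-15100 - 1*11121) - 50) + 10846 = ((-15100 - 11121) - 50) + 10846 = (-26221 - 50) + 10846 = -26271 + 10846 = -15425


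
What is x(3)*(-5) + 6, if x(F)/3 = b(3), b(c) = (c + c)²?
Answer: -534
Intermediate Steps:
b(c) = 4*c² (b(c) = (2*c)² = 4*c²)
x(F) = 108 (x(F) = 3*(4*3²) = 3*(4*9) = 3*36 = 108)
x(3)*(-5) + 6 = 108*(-5) + 6 = -540 + 6 = -534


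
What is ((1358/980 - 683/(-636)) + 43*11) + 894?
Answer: 30484171/22260 ≈ 1369.5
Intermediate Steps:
((1358/980 - 683/(-636)) + 43*11) + 894 = ((1358*(1/980) - 683*(-1/636)) + 473) + 894 = ((97/70 + 683/636) + 473) + 894 = (54751/22260 + 473) + 894 = 10583731/22260 + 894 = 30484171/22260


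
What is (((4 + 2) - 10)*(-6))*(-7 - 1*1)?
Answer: -192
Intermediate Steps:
(((4 + 2) - 10)*(-6))*(-7 - 1*1) = ((6 - 10)*(-6))*(-7 - 1) = -4*(-6)*(-8) = 24*(-8) = -192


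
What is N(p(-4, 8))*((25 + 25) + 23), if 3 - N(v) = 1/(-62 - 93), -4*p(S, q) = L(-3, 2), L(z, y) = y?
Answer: 34018/155 ≈ 219.47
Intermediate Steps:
p(S, q) = -½ (p(S, q) = -¼*2 = -½)
N(v) = 466/155 (N(v) = 3 - 1/(-62 - 93) = 3 - 1/(-155) = 3 - 1*(-1/155) = 3 + 1/155 = 466/155)
N(p(-4, 8))*((25 + 25) + 23) = 466*((25 + 25) + 23)/155 = 466*(50 + 23)/155 = (466/155)*73 = 34018/155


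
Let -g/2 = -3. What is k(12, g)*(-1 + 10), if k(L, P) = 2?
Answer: 18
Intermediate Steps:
g = 6 (g = -2*(-3) = 6)
k(12, g)*(-1 + 10) = 2*(-1 + 10) = 2*9 = 18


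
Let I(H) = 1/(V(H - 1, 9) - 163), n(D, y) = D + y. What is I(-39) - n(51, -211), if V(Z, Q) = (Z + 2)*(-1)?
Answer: 19999/125 ≈ 159.99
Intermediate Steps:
V(Z, Q) = -2 - Z (V(Z, Q) = (2 + Z)*(-1) = -2 - Z)
I(H) = 1/(-164 - H) (I(H) = 1/((-2 - (H - 1)) - 163) = 1/((-2 - (-1 + H)) - 163) = 1/((-2 + (1 - H)) - 163) = 1/((-1 - H) - 163) = 1/(-164 - H))
I(-39) - n(51, -211) = -1/(164 - 39) - (51 - 211) = -1/125 - 1*(-160) = -1*1/125 + 160 = -1/125 + 160 = 19999/125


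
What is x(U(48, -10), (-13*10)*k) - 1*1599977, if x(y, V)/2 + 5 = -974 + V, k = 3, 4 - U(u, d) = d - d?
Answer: -1602715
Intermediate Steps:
U(u, d) = 4 (U(u, d) = 4 - (d - d) = 4 - 1*0 = 4 + 0 = 4)
x(y, V) = -1958 + 2*V (x(y, V) = -10 + 2*(-974 + V) = -10 + (-1948 + 2*V) = -1958 + 2*V)
x(U(48, -10), (-13*10)*k) - 1*1599977 = (-1958 + 2*(-13*10*3)) - 1*1599977 = (-1958 + 2*(-130*3)) - 1599977 = (-1958 + 2*(-390)) - 1599977 = (-1958 - 780) - 1599977 = -2738 - 1599977 = -1602715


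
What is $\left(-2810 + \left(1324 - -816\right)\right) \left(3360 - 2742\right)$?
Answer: $-414060$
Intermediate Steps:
$\left(-2810 + \left(1324 - -816\right)\right) \left(3360 - 2742\right) = \left(-2810 + \left(1324 + 816\right)\right) 618 = \left(-2810 + 2140\right) 618 = \left(-670\right) 618 = -414060$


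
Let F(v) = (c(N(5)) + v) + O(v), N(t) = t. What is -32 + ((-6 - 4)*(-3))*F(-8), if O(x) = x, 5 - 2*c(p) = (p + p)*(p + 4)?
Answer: -1787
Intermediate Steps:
c(p) = 5/2 - p*(4 + p) (c(p) = 5/2 - (p + p)*(p + 4)/2 = 5/2 - 2*p*(4 + p)/2 = 5/2 - p*(4 + p))
F(v) = -85/2 + 2*v (F(v) = ((5/2 - 1*5**2 - 4*5) + v) + v = ((5/2 - 1*25 - 20) + v) + v = ((5/2 - 25 - 20) + v) + v = (-85/2 + v) + v = -85/2 + 2*v)
-32 + ((-6 - 4)*(-3))*F(-8) = -32 + ((-6 - 4)*(-3))*(-85/2 + 2*(-8)) = -32 + (-10*(-3))*(-85/2 - 16) = -32 + 30*(-117/2) = -32 - 1755 = -1787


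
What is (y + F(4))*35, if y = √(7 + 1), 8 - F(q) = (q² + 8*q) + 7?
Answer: -1645 + 70*√2 ≈ -1546.0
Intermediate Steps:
F(q) = 1 - q² - 8*q (F(q) = 8 - ((q² + 8*q) + 7) = 8 - (7 + q² + 8*q) = 8 + (-7 - q² - 8*q) = 1 - q² - 8*q)
y = 2*√2 (y = √8 = 2*√2 ≈ 2.8284)
(y + F(4))*35 = (2*√2 + (1 - 1*4² - 8*4))*35 = (2*√2 + (1 - 1*16 - 32))*35 = (2*√2 + (1 - 16 - 32))*35 = (2*√2 - 47)*35 = (-47 + 2*√2)*35 = -1645 + 70*√2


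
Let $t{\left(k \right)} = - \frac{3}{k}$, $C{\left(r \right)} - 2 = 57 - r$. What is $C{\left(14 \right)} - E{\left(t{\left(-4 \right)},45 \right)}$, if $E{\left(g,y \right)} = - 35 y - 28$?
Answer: $1648$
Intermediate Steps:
$C{\left(r \right)} = 59 - r$ ($C{\left(r \right)} = 2 - \left(-57 + r\right) = 59 - r$)
$E{\left(g,y \right)} = -28 - 35 y$
$C{\left(14 \right)} - E{\left(t{\left(-4 \right)},45 \right)} = \left(59 - 14\right) - \left(-28 - 1575\right) = 45 - -1603 = 45 + 1603 = 1648$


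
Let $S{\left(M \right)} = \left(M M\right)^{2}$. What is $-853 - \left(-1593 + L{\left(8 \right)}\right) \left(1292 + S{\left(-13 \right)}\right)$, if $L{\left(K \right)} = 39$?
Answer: $46390709$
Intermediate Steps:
$S{\left(M \right)} = M^{4}$ ($S{\left(M \right)} = \left(M^{2}\right)^{2} = M^{4}$)
$-853 - \left(-1593 + L{\left(8 \right)}\right) \left(1292 + S{\left(-13 \right)}\right) = -853 - \left(-1593 + 39\right) \left(1292 + \left(-13\right)^{4}\right) = -853 - - 1554 \left(1292 + 28561\right) = -853 - \left(-1554\right) 29853 = -853 - -46391562 = -853 + 46391562 = 46390709$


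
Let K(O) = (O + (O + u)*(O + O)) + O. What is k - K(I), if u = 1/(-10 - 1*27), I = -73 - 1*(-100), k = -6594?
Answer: -299868/37 ≈ -8104.5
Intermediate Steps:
I = 27 (I = -73 + 100 = 27)
u = -1/37 (u = 1/(-10 - 27) = 1/(-37) = -1/37 ≈ -0.027027)
K(O) = 2*O + 2*O*(-1/37 + O) (K(O) = (O + (O - 1/37)*(O + O)) + O = (O + (-1/37 + O)*(2*O)) + O = (O + 2*O*(-1/37 + O)) + O = 2*O + 2*O*(-1/37 + O))
k - K(I) = -6594 - 2*27*(36 + 37*27)/37 = -6594 - 2*27*(36 + 999)/37 = -6594 - 2*27*1035/37 = -6594 - 1*55890/37 = -6594 - 55890/37 = -299868/37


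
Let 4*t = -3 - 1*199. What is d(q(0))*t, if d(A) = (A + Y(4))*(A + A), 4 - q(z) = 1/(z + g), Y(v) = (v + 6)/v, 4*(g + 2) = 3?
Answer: -88476/25 ≈ -3539.0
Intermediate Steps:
g = -5/4 (g = -2 + (¼)*3 = -2 + ¾ = -5/4 ≈ -1.2500)
Y(v) = (6 + v)/v
q(z) = 4 - 1/(-5/4 + z) (q(z) = 4 - 1/(z - 5/4) = 4 - 1/(-5/4 + z))
t = -101/2 (t = (-3 - 1*199)/4 = (-3 - 199)/4 = (¼)*(-202) = -101/2 ≈ -50.500)
d(A) = 2*A*(5/2 + A) (d(A) = (A + (6 + 4)/4)*(A + A) = (A + (¼)*10)*(2*A) = (A + 5/2)*(2*A) = (5/2 + A)*(2*A) = 2*A*(5/2 + A))
d(q(0))*t = ((8*(-3 + 2*0)/(-5 + 4*0))*(5 + 2*(8*(-3 + 2*0)/(-5 + 4*0))))*(-101/2) = ((8*(-3 + 0)/(-5 + 0))*(5 + 2*(8*(-3 + 0)/(-5 + 0))))*(-101/2) = ((8*(-3)/(-5))*(5 + 2*(8*(-3)/(-5))))*(-101/2) = ((8*(-⅕)*(-3))*(5 + 2*(8*(-⅕)*(-3))))*(-101/2) = (24*(5 + 2*(24/5))/5)*(-101/2) = (24*(5 + 48/5)/5)*(-101/2) = ((24/5)*(73/5))*(-101/2) = (1752/25)*(-101/2) = -88476/25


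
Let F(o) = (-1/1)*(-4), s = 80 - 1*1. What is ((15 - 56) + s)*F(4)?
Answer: 152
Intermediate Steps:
s = 79 (s = 80 - 1 = 79)
F(o) = 4 (F(o) = (1*(-1))*(-4) = -1*(-4) = 4)
((15 - 56) + s)*F(4) = ((15 - 56) + 79)*4 = (-41 + 79)*4 = 38*4 = 152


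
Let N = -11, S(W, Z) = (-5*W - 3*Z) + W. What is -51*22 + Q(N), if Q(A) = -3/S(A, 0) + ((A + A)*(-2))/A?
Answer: -49547/44 ≈ -1126.1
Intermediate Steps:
S(W, Z) = -4*W - 3*Z
Q(A) = -4 + 3/(4*A) (Q(A) = -3/(-4*A - 3*0) + ((A + A)*(-2))/A = -3/(-4*A + 0) + ((2*A)*(-2))/A = -3*(-1/(4*A)) + (-4*A)/A = -(-3)/(4*A) - 4 = 3/(4*A) - 4 = -4 + 3/(4*A))
-51*22 + Q(N) = -51*22 + (-4 + (¾)/(-11)) = -1122 + (-4 + (¾)*(-1/11)) = -1122 + (-4 - 3/44) = -1122 - 179/44 = -49547/44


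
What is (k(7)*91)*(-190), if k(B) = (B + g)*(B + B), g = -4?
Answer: -726180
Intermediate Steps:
k(B) = 2*B*(-4 + B) (k(B) = (B - 4)*(B + B) = (-4 + B)*(2*B) = 2*B*(-4 + B))
(k(7)*91)*(-190) = ((2*7*(-4 + 7))*91)*(-190) = ((2*7*3)*91)*(-190) = (42*91)*(-190) = 3822*(-190) = -726180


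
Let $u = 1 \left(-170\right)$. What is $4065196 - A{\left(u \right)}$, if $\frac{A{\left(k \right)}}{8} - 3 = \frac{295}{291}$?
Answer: $\frac{1182962692}{291} \approx 4.0652 \cdot 10^{6}$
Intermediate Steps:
$u = -170$
$A{\left(k \right)} = \frac{9344}{291}$ ($A{\left(k \right)} = 24 + 8 \cdot \frac{295}{291} = 24 + \frac{2360}{291} = \frac{9344}{291}$)
$4065196 - A{\left(u \right)} = 4065196 - \frac{9344}{291} = \frac{1182962692}{291}$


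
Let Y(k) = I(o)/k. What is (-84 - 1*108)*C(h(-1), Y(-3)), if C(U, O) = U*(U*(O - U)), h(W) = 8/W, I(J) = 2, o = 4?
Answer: -90112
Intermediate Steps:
Y(k) = 2/k
C(U, O) = U²*(O - U)
(-84 - 1*108)*C(h(-1), Y(-3)) = (-84 - 1*108)*((8/(-1))²*(2/(-3) - 8/(-1))) = (-84 - 108)*((8*(-1))²*(2*(-⅓) - 8*(-1))) = -192*(-8)²*(-⅔ - 1*(-8)) = -12288*(-⅔ + 8) = -12288*22/3 = -192*1408/3 = -90112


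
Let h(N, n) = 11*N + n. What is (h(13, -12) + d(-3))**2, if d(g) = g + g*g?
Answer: 18769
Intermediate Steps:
h(N, n) = n + 11*N
d(g) = g + g**2
(h(13, -12) + d(-3))**2 = ((-12 + 11*13) - 3*(1 - 3))**2 = ((-12 + 143) - 3*(-2))**2 = (131 + 6)**2 = 137**2 = 18769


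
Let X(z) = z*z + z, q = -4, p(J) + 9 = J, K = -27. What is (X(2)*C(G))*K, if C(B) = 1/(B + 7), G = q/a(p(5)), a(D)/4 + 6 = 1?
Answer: -45/2 ≈ -22.500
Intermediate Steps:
p(J) = -9 + J
a(D) = -20 (a(D) = -24 + 4*1 = -24 + 4 = -20)
G = ⅕ (G = -4/(-20) = -4*(-1/20) = ⅕ ≈ 0.20000)
X(z) = z + z² (X(z) = z² + z = z + z²)
C(B) = 1/(7 + B)
(X(2)*C(G))*K = ((2*(1 + 2))/(7 + ⅕))*(-27) = ((2*3)/(36/5))*(-27) = (6*(5/36))*(-27) = (⅚)*(-27) = -45/2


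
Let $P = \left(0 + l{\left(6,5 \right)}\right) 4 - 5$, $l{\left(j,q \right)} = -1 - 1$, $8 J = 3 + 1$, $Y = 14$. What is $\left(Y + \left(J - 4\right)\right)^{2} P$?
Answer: $- \frac{5733}{4} \approx -1433.3$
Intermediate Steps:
$J = \frac{1}{2}$ ($J = \frac{3 + 1}{8} = \frac{1}{8} \cdot 4 = \frac{1}{2} \approx 0.5$)
$l{\left(j,q \right)} = -2$
$P = -13$ ($P = \left(0 - 2\right) 4 - 5 = \left(-2\right) 4 - 5 = -8 - 5 = -13$)
$\left(Y + \left(J - 4\right)\right)^{2} P = \left(14 + \left(\frac{1}{2} - 4\right)\right)^{2} \left(-13\right) = \left(14 - \frac{7}{2}\right)^{2} \left(-13\right) = \left(\frac{21}{2}\right)^{2} \left(-13\right) = \frac{441}{4} \left(-13\right) = - \frac{5733}{4}$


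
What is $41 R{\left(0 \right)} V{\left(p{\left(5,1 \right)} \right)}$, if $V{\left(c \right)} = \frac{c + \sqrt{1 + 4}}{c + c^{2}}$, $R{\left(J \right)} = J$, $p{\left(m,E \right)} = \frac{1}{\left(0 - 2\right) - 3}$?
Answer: $0$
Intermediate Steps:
$p{\left(m,E \right)} = - \frac{1}{5}$ ($p{\left(m,E \right)} = \frac{1}{\left(0 - 2\right) - 3} = \frac{1}{-2 - 3} = \frac{1}{-5} = - \frac{1}{5}$)
$V{\left(c \right)} = \frac{c + \sqrt{5}}{c + c^{2}}$
$41 R{\left(0 \right)} V{\left(p{\left(5,1 \right)} \right)} = 41 \cdot 0 \frac{- \frac{1}{5} + \sqrt{5}}{\left(- \frac{1}{5}\right) \left(1 - \frac{1}{5}\right)} = 0 \left(- \frac{5 \left(- \frac{1}{5} + \sqrt{5}\right)}{\frac{4}{5}}\right) = 0 \left(\left(-5\right) \frac{5}{4} \left(- \frac{1}{5} + \sqrt{5}\right)\right) = 0 \left(\frac{5}{4} - \frac{25 \sqrt{5}}{4}\right) = 0$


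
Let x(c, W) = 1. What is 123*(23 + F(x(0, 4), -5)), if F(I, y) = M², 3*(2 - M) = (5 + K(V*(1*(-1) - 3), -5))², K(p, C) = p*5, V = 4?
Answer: 431502696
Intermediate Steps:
K(p, C) = 5*p
M = -1873 (M = 2 - (5 + 5*(4*(1*(-1) - 3)))²/3 = 2 - (5 + 5*(4*(-1 - 3)))²/3 = 2 - (5 + 5*(4*(-4)))²/3 = 2 - (5 + 5*(-16))²/3 = 2 - (5 - 80)²/3 = 2 - ⅓*(-75)² = 2 - ⅓*5625 = 2 - 1875 = -1873)
F(I, y) = 3508129 (F(I, y) = (-1873)² = 3508129)
123*(23 + F(x(0, 4), -5)) = 123*(23 + 3508129) = 123*3508152 = 431502696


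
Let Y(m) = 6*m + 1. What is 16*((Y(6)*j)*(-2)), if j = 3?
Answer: -3552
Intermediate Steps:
Y(m) = 1 + 6*m
16*((Y(6)*j)*(-2)) = 16*(((1 + 6*6)*3)*(-2)) = 16*(((1 + 36)*3)*(-2)) = 16*((37*3)*(-2)) = 16*(111*(-2)) = 16*(-222) = -3552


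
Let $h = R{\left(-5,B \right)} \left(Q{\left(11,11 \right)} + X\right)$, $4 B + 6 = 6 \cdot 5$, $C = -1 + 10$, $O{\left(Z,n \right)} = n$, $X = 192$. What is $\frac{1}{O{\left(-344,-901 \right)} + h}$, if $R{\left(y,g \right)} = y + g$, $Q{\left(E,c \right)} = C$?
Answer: $- \frac{1}{700} \approx -0.0014286$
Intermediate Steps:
$C = 9$
$Q{\left(E,c \right)} = 9$
$B = 6$ ($B = - \frac{3}{2} + \frac{6 \cdot 5}{4} = - \frac{3}{2} + \frac{1}{4} \cdot 30 = - \frac{3}{2} + \frac{15}{2} = 6$)
$R{\left(y,g \right)} = g + y$
$h = 201$ ($h = \left(6 - 5\right) \left(9 + 192\right) = 1 \cdot 201 = 201$)
$\frac{1}{O{\left(-344,-901 \right)} + h} = \frac{1}{-901 + 201} = \frac{1}{-700} = - \frac{1}{700}$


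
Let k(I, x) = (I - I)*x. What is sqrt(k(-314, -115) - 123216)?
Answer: 4*I*sqrt(7701) ≈ 351.02*I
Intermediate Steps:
k(I, x) = 0 (k(I, x) = 0*x = 0)
sqrt(k(-314, -115) - 123216) = sqrt(0 - 123216) = sqrt(-123216) = 4*I*sqrt(7701)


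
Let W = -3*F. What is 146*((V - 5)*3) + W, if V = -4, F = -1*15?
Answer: -3897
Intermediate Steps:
F = -15
W = 45 (W = -3*(-15) = 45)
146*((V - 5)*3) + W = 146*((-4 - 5)*3) + 45 = 146*(-9*3) + 45 = 146*(-27) + 45 = -3942 + 45 = -3897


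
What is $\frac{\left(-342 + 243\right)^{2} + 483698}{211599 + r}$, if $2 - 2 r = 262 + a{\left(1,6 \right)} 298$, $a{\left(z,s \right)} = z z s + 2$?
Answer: $\frac{493499}{210277} \approx 2.3469$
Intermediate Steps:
$a{\left(z,s \right)} = 2 + s z^{2}$ ($a{\left(z,s \right)} = z s z + 2 = s z^{2} + 2 = 2 + s z^{2}$)
$r = -1322$ ($r = 1 - \frac{262 + \left(2 + 6 \cdot 1^{2}\right) 298}{2} = 1 - \frac{262 + \left(2 + 6 \cdot 1\right) 298}{2} = 1 - \frac{262 + \left(2 + 6\right) 298}{2} = 1 - \frac{262 + 8 \cdot 298}{2} = 1 - \frac{262 + 2384}{2} = 1 - 1323 = -1322$)
$\frac{\left(-342 + 243\right)^{2} + 483698}{211599 + r} = \frac{\left(-342 + 243\right)^{2} + 483698}{211599 - 1322} = \frac{\left(-99\right)^{2} + 483698}{210277} = \left(9801 + 483698\right) \frac{1}{210277} = 493499 \cdot \frac{1}{210277} = \frac{493499}{210277}$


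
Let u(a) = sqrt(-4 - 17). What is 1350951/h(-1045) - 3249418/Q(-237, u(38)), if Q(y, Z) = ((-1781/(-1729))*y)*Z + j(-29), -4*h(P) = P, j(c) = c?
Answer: 1735098052983659/330725057905 - 1002300853899*I*sqrt(21)/1582416545 ≈ 5246.3 - 2902.6*I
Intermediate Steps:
u(a) = I*sqrt(21) (u(a) = sqrt(-21) = I*sqrt(21))
h(P) = -P/4
Q(y, Z) = -29 + 137*Z*y/133 (Q(y, Z) = ((-1781/(-1729))*y)*Z - 29 = ((-1781*(-1/1729))*y)*Z - 29 = (137*y/133)*Z - 29 = 137*Z*y/133 - 29 = -29 + 137*Z*y/133)
1350951/h(-1045) - 3249418/Q(-237, u(38)) = 1350951/((-1/4*(-1045))) - 3249418/(-29 + (137/133)*(I*sqrt(21))*(-237)) = 1350951/(1045/4) - 3249418/(-29 - 32469*I*sqrt(21)/133) = 1350951*(4/1045) - 3249418/(-29 - 32469*I*sqrt(21)/133) = 5403804/1045 - 3249418/(-29 - 32469*I*sqrt(21)/133)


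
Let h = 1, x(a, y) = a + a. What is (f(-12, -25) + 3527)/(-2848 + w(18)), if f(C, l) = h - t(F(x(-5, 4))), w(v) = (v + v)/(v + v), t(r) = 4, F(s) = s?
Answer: -3524/2847 ≈ -1.2378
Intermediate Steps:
x(a, y) = 2*a
w(v) = 1 (w(v) = (2*v)/((2*v)) = (2*v)*(1/(2*v)) = 1)
f(C, l) = -3 (f(C, l) = 1 - 1*4 = 1 - 4 = -3)
(f(-12, -25) + 3527)/(-2848 + w(18)) = (-3 + 3527)/(-2848 + 1) = 3524/(-2847) = 3524*(-1/2847) = -3524/2847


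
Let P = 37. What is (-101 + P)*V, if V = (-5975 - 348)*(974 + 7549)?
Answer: 3449019456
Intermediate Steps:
V = -53890929 (V = -6323*8523 = -53890929)
(-101 + P)*V = (-101 + 37)*(-53890929) = -64*(-53890929) = 3449019456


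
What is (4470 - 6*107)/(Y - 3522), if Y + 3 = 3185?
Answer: -957/85 ≈ -11.259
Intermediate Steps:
Y = 3182 (Y = -3 + 3185 = 3182)
(4470 - 6*107)/(Y - 3522) = (4470 - 6*107)/(3182 - 3522) = (4470 - 642)/(-340) = 3828*(-1/340) = -957/85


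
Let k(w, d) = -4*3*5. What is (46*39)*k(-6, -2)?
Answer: -107640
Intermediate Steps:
k(w, d) = -60 (k(w, d) = -12*5 = -60)
(46*39)*k(-6, -2) = (46*39)*(-60) = 1794*(-60) = -107640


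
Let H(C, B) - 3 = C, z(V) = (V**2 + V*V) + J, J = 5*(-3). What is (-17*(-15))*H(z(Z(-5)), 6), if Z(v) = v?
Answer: 9690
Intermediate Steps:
J = -15
z(V) = -15 + 2*V**2 (z(V) = (V**2 + V*V) - 15 = (V**2 + V**2) - 15 = 2*V**2 - 15 = -15 + 2*V**2)
H(C, B) = 3 + C
(-17*(-15))*H(z(Z(-5)), 6) = (-17*(-15))*(3 + (-15 + 2*(-5)**2)) = 255*(3 + (-15 + 2*25)) = 255*(3 + (-15 + 50)) = 255*(3 + 35) = 255*38 = 9690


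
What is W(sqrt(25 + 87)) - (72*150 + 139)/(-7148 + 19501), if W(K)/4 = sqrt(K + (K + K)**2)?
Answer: -10939/12353 + 8*7**(1/4)*sqrt(1 + 16*sqrt(7)) ≈ 84.773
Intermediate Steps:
W(K) = 4*sqrt(K + 4*K**2) (W(K) = 4*sqrt(K + (K + K)**2) = 4*sqrt(K + (2*K)**2) = 4*sqrt(K + 4*K**2))
W(sqrt(25 + 87)) - (72*150 + 139)/(-7148 + 19501) = 4*sqrt(sqrt(25 + 87)*(1 + 4*sqrt(25 + 87))) - (72*150 + 139)/(-7148 + 19501) = 4*sqrt(sqrt(112)*(1 + 4*sqrt(112))) - (10800 + 139)/12353 = 4*sqrt((4*sqrt(7))*(1 + 4*(4*sqrt(7)))) - 10939/12353 = 4*sqrt((4*sqrt(7))*(1 + 16*sqrt(7))) - 1*10939/12353 = 4*sqrt(4*sqrt(7)*(1 + 16*sqrt(7))) - 10939/12353 = 4*(2*7**(1/4)*sqrt(1 + 16*sqrt(7))) - 10939/12353 = 8*7**(1/4)*sqrt(1 + 16*sqrt(7)) - 10939/12353 = -10939/12353 + 8*7**(1/4)*sqrt(1 + 16*sqrt(7))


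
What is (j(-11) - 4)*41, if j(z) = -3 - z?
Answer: 164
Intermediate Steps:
(j(-11) - 4)*41 = ((-3 - 1*(-11)) - 4)*41 = ((-3 + 11) - 4)*41 = (8 - 4)*41 = 4*41 = 164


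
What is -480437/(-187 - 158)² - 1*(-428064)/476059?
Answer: -177766040183/56662922475 ≈ -3.1373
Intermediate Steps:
-480437/(-187 - 158)² - 1*(-428064)/476059 = -480437/((-345)²) + 428064*(1/476059) = -480437/119025 + 428064/476059 = -177766040183/56662922475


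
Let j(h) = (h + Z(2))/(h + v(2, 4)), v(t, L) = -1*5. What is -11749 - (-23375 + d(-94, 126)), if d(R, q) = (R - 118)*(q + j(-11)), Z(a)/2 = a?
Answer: 153723/4 ≈ 38431.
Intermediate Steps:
v(t, L) = -5
Z(a) = 2*a
j(h) = (4 + h)/(-5 + h) (j(h) = (h + 2*2)/(h - 5) = (h + 4)/(-5 + h) = (4 + h)/(-5 + h))
d(R, q) = (-118 + R)*(7/16 + q) (d(R, q) = (R - 118)*(q + (4 - 11)/(-5 - 11)) = (-118 + R)*(q - 7/(-16)) = (-118 + R)*(q - 1/16*(-7)) = (-118 + R)*(q + 7/16) = (-118 + R)*(7/16 + q))
-11749 - (-23375 + d(-94, 126)) = -11749 - (-23375 + (-413/8 - 118*126 + (7/16)*(-94) - 94*126)) = -11749 - (-23375 + (-413/8 - 14868 - 329/8 - 11844)) = -11749 - (-23375 - 107219/4) = -11749 - 1*(-200719/4) = -11749 + 200719/4 = 153723/4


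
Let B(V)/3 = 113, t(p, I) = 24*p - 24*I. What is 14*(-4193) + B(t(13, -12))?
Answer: -58363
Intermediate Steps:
t(p, I) = -24*I + 24*p
B(V) = 339 (B(V) = 3*113 = 339)
14*(-4193) + B(t(13, -12)) = 14*(-4193) + 339 = -58702 + 339 = -58363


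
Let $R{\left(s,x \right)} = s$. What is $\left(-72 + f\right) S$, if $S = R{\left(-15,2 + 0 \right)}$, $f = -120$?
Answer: $2880$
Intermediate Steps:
$S = -15$
$\left(-72 + f\right) S = \left(-72 - 120\right) \left(-15\right) = \left(-192\right) \left(-15\right) = 2880$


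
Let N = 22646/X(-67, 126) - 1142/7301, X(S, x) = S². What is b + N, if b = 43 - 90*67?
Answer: -2926251605/489167 ≈ -5982.1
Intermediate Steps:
b = -5987 (b = 43 - 6030 = -5987)
N = 2391224/489167 (N = 22646/((-67)²) - 1142/7301 = 22646/4489 - 1142*1/7301 = 22646*(1/4489) - 1142/7301 = 338/67 - 1142/7301 = 2391224/489167 ≈ 4.8884)
b + N = -5987 + 2391224/489167 = -2926251605/489167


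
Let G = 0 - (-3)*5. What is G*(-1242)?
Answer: -18630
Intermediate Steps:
G = 15 (G = 0 - 1*(-15) = 0 + 15 = 15)
G*(-1242) = 15*(-1242) = -18630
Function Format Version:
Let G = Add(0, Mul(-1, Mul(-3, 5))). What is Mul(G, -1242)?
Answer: -18630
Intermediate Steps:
G = 15 (G = Add(0, Mul(-1, -15)) = Add(0, 15) = 15)
Mul(G, -1242) = Mul(15, -1242) = -18630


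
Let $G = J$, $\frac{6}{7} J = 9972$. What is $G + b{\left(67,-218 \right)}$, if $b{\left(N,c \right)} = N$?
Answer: $11701$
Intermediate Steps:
$J = 11634$ ($J = \frac{7}{6} \cdot 9972 = 11634$)
$G = 11634$
$G + b{\left(67,-218 \right)} = 11634 + 67 = 11701$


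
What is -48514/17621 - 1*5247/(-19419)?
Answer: -283211993/114060733 ≈ -2.4830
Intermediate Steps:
-48514/17621 - 1*5247/(-19419) = -48514*1/17621 - 5247*(-1/19419) = -48514/17621 + 1749/6473 = -283211993/114060733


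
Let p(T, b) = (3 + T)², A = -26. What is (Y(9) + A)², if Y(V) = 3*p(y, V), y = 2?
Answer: 2401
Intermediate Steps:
Y(V) = 75 (Y(V) = 3*(3 + 2)² = 3*5² = 3*25 = 75)
(Y(9) + A)² = (75 - 26)² = 49² = 2401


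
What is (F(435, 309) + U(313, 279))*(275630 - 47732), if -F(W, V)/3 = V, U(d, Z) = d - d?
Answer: -211261446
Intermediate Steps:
U(d, Z) = 0
F(W, V) = -3*V
(F(435, 309) + U(313, 279))*(275630 - 47732) = (-3*309 + 0)*(275630 - 47732) = (-927 + 0)*227898 = -927*227898 = -211261446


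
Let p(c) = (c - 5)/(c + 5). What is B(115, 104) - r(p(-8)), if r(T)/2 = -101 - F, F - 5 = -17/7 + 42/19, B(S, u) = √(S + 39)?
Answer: 28138/133 + √154 ≈ 223.97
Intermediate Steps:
B(S, u) = √(39 + S)
p(c) = (-5 + c)/(5 + c)
F = 636/133 (F = 5 + (-17/7 + 42/19) = 5 - 29/133 = 636/133 ≈ 4.7820)
r(T) = -28138/133 (r(T) = 2*(-101 - 1*636/133) = 2*(-101 - 636/133) = 2*(-14069/133) = -28138/133)
B(115, 104) - r(p(-8)) = √(39 + 115) - 1*(-28138/133) = √154 + 28138/133 = 28138/133 + √154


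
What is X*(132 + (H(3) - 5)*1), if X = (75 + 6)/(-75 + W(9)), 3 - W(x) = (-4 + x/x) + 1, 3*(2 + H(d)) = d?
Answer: -729/5 ≈ -145.80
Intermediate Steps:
H(d) = -2 + d/3
W(x) = 5 (W(x) = 3 - ((-4 + x/x) + 1) = 3 - ((-4 + 1) + 1) = 3 - (-3 + 1) = 3 - 1*(-2) = 3 + 2 = 5)
X = -81/70 (X = (75 + 6)/(-75 + 5) = 81/(-70) = 81*(-1/70) = -81/70 ≈ -1.1571)
X*(132 + (H(3) - 5)*1) = -81*(132 + ((-2 + (⅓)*3) - 5)*1)/70 = -81*(132 + ((-2 + 1) - 5)*1)/70 = -81*(132 + (-1 - 5)*1)/70 = -81*(132 - 6*1)/70 = -81*(132 - 6)/70 = -81/70*126 = -729/5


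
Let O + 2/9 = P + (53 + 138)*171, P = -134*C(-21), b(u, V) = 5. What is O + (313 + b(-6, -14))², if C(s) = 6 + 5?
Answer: 1190797/9 ≈ 1.3231e+5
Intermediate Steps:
C(s) = 11
P = -1474 (P = -134*11 = -1474)
O = 280681/9 (O = -2/9 + (-1474 + (53 + 138)*171) = -2/9 + (-1474 + 191*171) = -2/9 + (-1474 + 32661) = -2/9 + 31187 = 280681/9 ≈ 31187.)
O + (313 + b(-6, -14))² = 280681/9 + (313 + 5)² = 280681/9 + 318² = 280681/9 + 101124 = 1190797/9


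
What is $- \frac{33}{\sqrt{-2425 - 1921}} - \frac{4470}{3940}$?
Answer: $- \frac{447}{394} + \frac{33 i \sqrt{4346}}{4346} \approx -1.1345 + 0.50058 i$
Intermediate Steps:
$- \frac{33}{\sqrt{-2425 - 1921}} - \frac{4470}{3940} = - \frac{33}{\sqrt{-4346}} - \frac{447}{394} = - \frac{33}{i \sqrt{4346}} - \frac{447}{394} = - 33 \left(- \frac{i \sqrt{4346}}{4346}\right) - \frac{447}{394} = \frac{33 i \sqrt{4346}}{4346} - \frac{447}{394} = - \frac{447}{394} + \frac{33 i \sqrt{4346}}{4346}$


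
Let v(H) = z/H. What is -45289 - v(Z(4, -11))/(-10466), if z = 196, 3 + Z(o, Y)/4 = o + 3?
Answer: -1895978647/41864 ≈ -45289.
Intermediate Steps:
Z(o, Y) = 4*o (Z(o, Y) = -12 + 4*(o + 3) = -12 + 4*(3 + o) = -12 + (12 + 4*o) = 4*o)
v(H) = 196/H
-45289 - v(Z(4, -11))/(-10466) = -45289 - 196/((4*4))/(-10466) = -45289 - 196/16*(-1)/10466 = -45289 - 196*(1/16)*(-1)/10466 = -45289 - 49*(-1)/(4*10466) = -45289 - 1*(-49/41864) = -45289 + 49/41864 = -1895978647/41864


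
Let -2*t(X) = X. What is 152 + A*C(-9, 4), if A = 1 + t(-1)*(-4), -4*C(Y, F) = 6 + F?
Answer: 309/2 ≈ 154.50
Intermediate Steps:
t(X) = -X/2
C(Y, F) = -3/2 - F/4 (C(Y, F) = -(6 + F)/4 = -3/2 - F/4)
A = -1 (A = 1 - ½*(-1)*(-4) = 1 + (½)*(-4) = 1 - 2 = -1)
152 + A*C(-9, 4) = 152 - (-3/2 - ¼*4) = 152 - (-3/2 - 1) = 152 - 1*(-5/2) = 152 + 5/2 = 309/2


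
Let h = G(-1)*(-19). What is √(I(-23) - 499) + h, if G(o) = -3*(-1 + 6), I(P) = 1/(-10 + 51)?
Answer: 285 + I*√838778/41 ≈ 285.0 + 22.338*I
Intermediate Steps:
I(P) = 1/41
G(o) = -15 (G(o) = -3*5 = -15)
h = 285 (h = -15*(-19) = 285)
√(I(-23) - 499) + h = √(1/41 - 499) + 285 = √(-20458/41) + 285 = I*√838778/41 + 285 = 285 + I*√838778/41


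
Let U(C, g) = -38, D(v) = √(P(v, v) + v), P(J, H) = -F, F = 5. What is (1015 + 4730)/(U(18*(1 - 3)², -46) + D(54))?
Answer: -5745/31 ≈ -185.32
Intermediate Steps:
P(J, H) = -5 (P(J, H) = -1*5 = -5)
D(v) = √(-5 + v)
(1015 + 4730)/(U(18*(1 - 3)², -46) + D(54)) = (1015 + 4730)/(-38 + √(-5 + 54)) = 5745/(-38 + √49) = 5745/(-38 + 7) = 5745/(-31) = 5745*(-1/31) = -5745/31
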